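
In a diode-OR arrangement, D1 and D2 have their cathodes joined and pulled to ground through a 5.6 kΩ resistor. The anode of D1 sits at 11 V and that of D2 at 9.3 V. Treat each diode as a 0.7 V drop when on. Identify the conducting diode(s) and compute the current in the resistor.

Assume both conduct. Then node N would need to be at both 11−0.7 = 10.3 V and 9.3−0.7 = 8.6 V, which is impossible.
Assume only D1 conducts: V_N = 11 − 0.7 = 10.3 V, so I_R = 10.3/5.6 = 1.84 mA.
Check D2: its anode-to-cathode voltage is 9.3 − 10.3 = -1 V < 0.7 V, so it is off. The assumption is consistent.

Only D1 conducts; I_R ≈ 1.8 mA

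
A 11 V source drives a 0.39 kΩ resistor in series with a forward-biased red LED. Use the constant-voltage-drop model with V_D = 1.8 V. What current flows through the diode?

I ≈ 24 mA

KVL around the loop: 11 = V_D + I·R = 1.8 + I × 0.39 kΩ.
So I = (11 − 1.8) / 0.39 kΩ = 9.2 / 0.39 = 23.6 mA.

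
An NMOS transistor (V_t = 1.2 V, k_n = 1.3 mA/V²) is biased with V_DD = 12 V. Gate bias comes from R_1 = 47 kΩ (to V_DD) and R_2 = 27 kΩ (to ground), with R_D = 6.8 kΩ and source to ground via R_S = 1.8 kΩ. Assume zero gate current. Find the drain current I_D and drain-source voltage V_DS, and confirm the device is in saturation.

I_D ≈ 1.1 mA, V_DS ≈ 2.9 V

V_G = V_DD·R_2/(R_1+R_2) = 12×27/74 = 4.38 V.
Assume saturation: I_D = (k_n/2)(V_GS − V_t)² with V_GS = V_G − I_D·R_S = 4.38 − 1.8·I_D.
Substituting gives 2.11·I_D² − 8.44·I_D + 6.57 = 0, with roots I_D = 1.06 or 2.95 mA.
The root I_D = 2.95 mA gives V_GS = -0.93 V ≤ V_t, so take I_D = 1.06 mA.
Then V_GS = 2.48 V and V_DS = V_DD − I_D(R_D+R_S) = 12 − 1.06×8.6 = 2.91 V.
Saturation requires V_DS ≥ V_GS − V_t = 1.28 V; 2.91 ≥ 1.28 ✓.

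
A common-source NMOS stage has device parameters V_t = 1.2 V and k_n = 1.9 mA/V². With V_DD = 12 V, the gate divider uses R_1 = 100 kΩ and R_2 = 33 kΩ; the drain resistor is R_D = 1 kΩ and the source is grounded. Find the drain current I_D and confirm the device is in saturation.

V_G = V_DD·R_2/(R_1+R_2) = 12×33/133 = 2.98 V. With the source grounded, V_GS = V_G = 2.98 V.
Assume saturation: I_D = (k_n/2)(V_GS − V_t)² = (1.9/2)×(2.98 − 1.2)² = 0.95×1.78² = 3 mA.
V_DS = V_DD − I_D·R_D = 12 − 3×1 = 9 V.
Saturation requires V_DS ≥ V_GS − V_t = 1.78 V; 9 ≥ 1.78 ✓.

I_D ≈ 3 mA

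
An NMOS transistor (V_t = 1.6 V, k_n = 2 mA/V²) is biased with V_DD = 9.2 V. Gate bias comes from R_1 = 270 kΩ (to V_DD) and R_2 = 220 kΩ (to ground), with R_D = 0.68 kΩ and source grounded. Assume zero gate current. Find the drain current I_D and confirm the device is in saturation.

I_D ≈ 6.4 mA

V_G = V_DD·R_2/(R_1+R_2) = 9.2×220/490 = 4.13 V. With the source grounded, V_GS = V_G = 4.13 V.
Assume saturation: I_D = (k_n/2)(V_GS − V_t)² = (2/2)×(4.13 − 1.6)² = 1×2.53² = 6.4 mA.
V_DS = V_DD − I_D·R_D = 9.2 − 6.4×0.68 = 4.85 V.
Saturation requires V_DS ≥ V_GS − V_t = 2.53 V; 4.85 ≥ 2.53 ✓.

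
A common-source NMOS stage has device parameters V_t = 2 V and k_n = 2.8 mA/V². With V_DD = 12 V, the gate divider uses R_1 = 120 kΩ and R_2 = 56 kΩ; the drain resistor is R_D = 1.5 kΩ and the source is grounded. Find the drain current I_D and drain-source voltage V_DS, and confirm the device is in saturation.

V_G = V_DD·R_2/(R_1+R_2) = 12×56/176 = 3.82 V. With the source grounded, V_GS = V_G = 3.82 V.
Assume saturation: I_D = (k_n/2)(V_GS − V_t)² = (2.8/2)×(3.82 − 2)² = 1.4×1.82² = 4.63 mA.
V_DS = V_DD − I_D·R_D = 12 − 4.63×1.5 = 5.06 V.
Saturation requires V_DS ≥ V_GS − V_t = 1.82 V; 5.06 ≥ 1.82 ✓.

I_D ≈ 4.6 mA, V_DS ≈ 5.1 V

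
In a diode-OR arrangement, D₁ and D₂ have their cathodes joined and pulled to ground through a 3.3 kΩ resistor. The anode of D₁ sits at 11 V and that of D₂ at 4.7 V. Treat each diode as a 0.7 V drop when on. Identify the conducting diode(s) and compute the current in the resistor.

Only D₁ conducts; I_R ≈ 3.1 mA

Assume both conduct. Then node N would need to be at both 11−0.7 = 10.3 V and 4.7−0.7 = 4 V, which is impossible.
Assume only D₁ conducts: V_N = 11 − 0.7 = 10.3 V, so I_R = 10.3/3.3 = 3.12 mA.
Check D₂: its anode-to-cathode voltage is 4.7 − 10.3 = -5.6 V < 0.7 V, so it is off. The assumption is consistent.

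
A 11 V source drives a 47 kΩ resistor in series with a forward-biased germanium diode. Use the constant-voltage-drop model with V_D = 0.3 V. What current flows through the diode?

KVL around the loop: 11 = V_D + I·R = 0.3 + I × 47 kΩ.
So I = (11 − 0.3) / 47 kΩ = 10.7 / 47 = 0.228 mA.

I ≈ 0.23 mA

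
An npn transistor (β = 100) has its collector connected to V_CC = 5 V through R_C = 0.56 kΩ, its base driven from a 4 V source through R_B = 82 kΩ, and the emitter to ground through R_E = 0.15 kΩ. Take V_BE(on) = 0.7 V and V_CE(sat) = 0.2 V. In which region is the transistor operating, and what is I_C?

active; I_C ≈ 3.4 mA

Assume active. Base-emitter loop: I_B = (V_BB − V_BE)/(R_B + (β+1)R_E) = (4 − 0.7)/(82 + 101×0.15) = 0.034 mA.
I_C = β·I_B = 100×0.034 = 3.4 mA.
V_CE = V_CC − I_C·R_C − I_E·R_E = 5 − 3.4×0.56 − 3.43×0.15 = 2.58 V > V_CE(sat), so the active-region assumption holds.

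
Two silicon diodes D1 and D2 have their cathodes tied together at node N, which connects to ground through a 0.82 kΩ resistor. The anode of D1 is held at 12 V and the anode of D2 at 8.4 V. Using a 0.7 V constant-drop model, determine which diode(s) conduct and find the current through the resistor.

Assume both conduct. Then node N would need to be at both 12−0.7 = 11.3 V and 8.4−0.7 = 7.7 V, which is impossible.
Assume only D1 conducts: V_N = 12 − 0.7 = 11.3 V, so I_R = 11.3/0.82 = 13.8 mA.
Check D2: its anode-to-cathode voltage is 8.4 − 11.3 = -2.9 V < 0.7 V, so it is off. The assumption is consistent.

Only D1 conducts; I_R ≈ 14 mA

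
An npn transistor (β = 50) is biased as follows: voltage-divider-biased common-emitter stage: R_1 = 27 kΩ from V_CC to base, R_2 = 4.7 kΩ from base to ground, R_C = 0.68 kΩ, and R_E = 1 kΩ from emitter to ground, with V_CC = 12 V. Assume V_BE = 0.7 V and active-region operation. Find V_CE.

V_CE ≈ 10 V

Thevenize the base divider: V_Th = V_CC·R_2/(R_1+R_2) = 12×4.7/31.7 = 1.78 V, R_Th = R_1‖R_2 = 4 kΩ.
Base-emitter loop: V_Th = I_B·R_Th + V_BE + (β+1)I_B·R_E, so I_B = (1.78 − 0.7) / (4 + 51×1) = 0.0196 mA.
I_C = β·I_B = 50×0.0196 = 0.981 mA, and I_E = (β+1)I_B = 1 mA.
V_CE = V_CC − I_C·R_C − I_E·R_E = 12 − 0.981×0.68 − 1×1 = 10.3 V.
V_CE = 10.3 V > 0.2 V confirms active-region operation.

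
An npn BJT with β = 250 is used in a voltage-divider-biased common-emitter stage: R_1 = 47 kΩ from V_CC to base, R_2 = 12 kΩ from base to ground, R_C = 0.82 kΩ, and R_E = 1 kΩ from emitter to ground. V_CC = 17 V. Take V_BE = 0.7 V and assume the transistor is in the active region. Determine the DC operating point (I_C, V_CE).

Thevenize the base divider: V_Th = V_CC·R_2/(R_1+R_2) = 17×12/59 = 3.46 V, R_Th = R_1‖R_2 = 9.56 kΩ.
Base-emitter loop: V_Th = I_B·R_Th + V_BE + (β+1)I_B·R_E, so I_B = (3.46 − 0.7) / (9.56 + 251×1) = 0.0106 mA.
I_C = β·I_B = 250×0.0106 = 2.65 mA, and I_E = (β+1)I_B = 2.66 mA.
V_CE = V_CC − I_C·R_C − I_E·R_E = 17 − 2.65×0.82 − 2.66×1 = 12.2 V.
V_CE = 12.2 V > 0.2 V confirms active-region operation.

I_C ≈ 2.6 mA, V_CE ≈ 12 V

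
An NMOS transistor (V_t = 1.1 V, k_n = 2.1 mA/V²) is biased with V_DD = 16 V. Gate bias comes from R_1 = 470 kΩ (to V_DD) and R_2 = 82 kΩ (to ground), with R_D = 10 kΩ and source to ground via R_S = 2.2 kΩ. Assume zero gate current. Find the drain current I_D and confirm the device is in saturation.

I_D ≈ 0.33 mA

V_G = V_DD·R_2/(R_1+R_2) = 16×82/552 = 2.38 V.
Assume saturation: I_D = (k_n/2)(V_GS − V_t)² with V_GS = V_G − I_D·R_S = 2.38 − 2.2·I_D.
Substituting gives 5.08·I_D² − 6.9·I_D + 1.71 = 0, with roots I_D = 0.327 or 1.03 mA.
The root I_D = 1.03 mA gives V_GS = 0.109 V ≤ V_t, so take I_D = 0.327 mA.
Then V_GS = 1.66 V and V_DS = V_DD − I_D(R_D+R_S) = 16 − 0.327×12.2 = 12 V.
Saturation requires V_DS ≥ V_GS − V_t = 0.558 V; 12 ≥ 0.558 ✓.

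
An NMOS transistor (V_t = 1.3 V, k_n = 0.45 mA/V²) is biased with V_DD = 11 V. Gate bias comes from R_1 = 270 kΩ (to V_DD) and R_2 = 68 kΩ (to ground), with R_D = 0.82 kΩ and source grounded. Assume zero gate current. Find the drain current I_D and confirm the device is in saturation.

V_G = V_DD·R_2/(R_1+R_2) = 11×68/338 = 2.21 V. With the source grounded, V_GS = V_G = 2.21 V.
Assume saturation: I_D = (k_n/2)(V_GS − V_t)² = (0.45/2)×(2.21 − 1.3)² = 0.225×0.913² = 0.188 mA.
V_DS = V_DD − I_D·R_D = 11 − 0.188×0.82 = 10.8 V.
Saturation requires V_DS ≥ V_GS − V_t = 0.913 V; 10.8 ≥ 0.913 ✓.

I_D ≈ 0.19 mA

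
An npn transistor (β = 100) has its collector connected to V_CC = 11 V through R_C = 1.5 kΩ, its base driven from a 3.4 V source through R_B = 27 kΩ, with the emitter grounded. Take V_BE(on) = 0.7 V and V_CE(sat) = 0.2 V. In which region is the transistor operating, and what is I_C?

saturation; I_C ≈ 7.2 mA

Assume active: I_B = (3.4 − 0.7)/27 = 0.1 mA, giving I_C = β·I_B = 10 mA.
But then V_CE = 11 − 10×1.5 = -4 V < V_CE(sat) = 0.2 V — impossible in the active region.
So the transistor is saturated. With V_CE = 0.2 V, I_C = (V_CC − 0.2)/R_C = 10.8/1.5 = 7.2 mA.
Check: β·I_B = 10 mA > I_C = 7.2 mA, confirming saturation.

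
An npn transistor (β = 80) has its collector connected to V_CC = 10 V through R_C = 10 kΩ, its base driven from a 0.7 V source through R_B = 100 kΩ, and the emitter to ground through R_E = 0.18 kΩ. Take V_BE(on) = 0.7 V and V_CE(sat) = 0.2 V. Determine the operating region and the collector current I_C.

V_BB = 0.7 V ≤ V_BE(on) = 0.7 V, so the base-emitter junction is not forward biased.
The transistor is in cutoff: I_B = I_C = 0.

cutoff; I_C ≈ 0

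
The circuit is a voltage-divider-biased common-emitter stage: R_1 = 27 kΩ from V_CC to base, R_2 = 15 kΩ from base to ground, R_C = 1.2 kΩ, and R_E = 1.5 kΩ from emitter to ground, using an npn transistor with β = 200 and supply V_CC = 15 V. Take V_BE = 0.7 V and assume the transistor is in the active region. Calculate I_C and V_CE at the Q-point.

I_C ≈ 3 mA, V_CE ≈ 6.9 V

Thevenize the base divider: V_Th = V_CC·R_2/(R_1+R_2) = 15×15/42 = 5.36 V, R_Th = R_1‖R_2 = 9.64 kΩ.
Base-emitter loop: V_Th = I_B·R_Th + V_BE + (β+1)I_B·R_E, so I_B = (5.36 − 0.7) / (9.64 + 201×1.5) = 0.015 mA.
I_C = β·I_B = 200×0.015 = 2.99 mA, and I_E = (β+1)I_B = 3.01 mA.
V_CE = V_CC − I_C·R_C − I_E·R_E = 15 − 2.99×1.2 − 3.01×1.5 = 6.89 V.
V_CE = 6.89 V > 0.2 V confirms active-region operation.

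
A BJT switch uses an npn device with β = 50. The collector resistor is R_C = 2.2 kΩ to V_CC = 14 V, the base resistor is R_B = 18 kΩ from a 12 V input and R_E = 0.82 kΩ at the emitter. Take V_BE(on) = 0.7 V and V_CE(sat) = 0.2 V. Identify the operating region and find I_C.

Assume active: I_B = (12 − 0.7)/(18 + 51×0.82) = 0.189 mA, I_C = β·I_B = 9.45 mA.
Then V_CE = 14 − 9.45×2.2 − 9.63×0.82 = -14.7 V < 0.2 V — the active assumption fails.
Re-solve with V_CE = 0.2 V. KCL at the emitter: V_E/R_E = (V_BB−0.7−V_E)/R_B + (V_CC−0.2−V_E)/R_C, giving V_E = 3.99 V.
I_C = (V_CC − 0.2 − V_E)/R_C = (13.8 − 3.99)/2.2 = 4.46 mA.
Check: I_B = (11.3 − 3.99)/18 = 0.406 mA, and β·I_B = 20.3 mA > I_C, confirming saturation.

saturation; I_C ≈ 4.5 mA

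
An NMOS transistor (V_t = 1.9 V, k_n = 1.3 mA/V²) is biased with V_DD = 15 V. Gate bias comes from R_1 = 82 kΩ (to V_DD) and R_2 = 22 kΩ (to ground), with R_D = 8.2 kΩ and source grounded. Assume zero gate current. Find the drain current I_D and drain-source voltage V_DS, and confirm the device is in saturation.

I_D ≈ 1.1 mA, V_DS ≈ 6.4 V

V_G = V_DD·R_2/(R_1+R_2) = 15×22/104 = 3.17 V. With the source grounded, V_GS = V_G = 3.17 V.
Assume saturation: I_D = (k_n/2)(V_GS − V_t)² = (1.3/2)×(3.17 − 1.9)² = 0.65×1.27² = 1.05 mA.
V_DS = V_DD − I_D·R_D = 15 − 1.05×8.2 = 6.36 V.
Saturation requires V_DS ≥ V_GS − V_t = 1.27 V; 6.36 ≥ 1.27 ✓.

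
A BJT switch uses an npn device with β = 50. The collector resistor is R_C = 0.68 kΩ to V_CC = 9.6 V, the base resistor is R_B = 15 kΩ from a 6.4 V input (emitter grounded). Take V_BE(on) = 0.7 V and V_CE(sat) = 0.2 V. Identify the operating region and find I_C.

saturation; I_C ≈ 14 mA

Assume active: I_B = (6.4 − 0.7)/15 = 0.38 mA, giving I_C = β·I_B = 19 mA.
But then V_CE = 9.6 − 19×0.68 = -3.32 V < V_CE(sat) = 0.2 V — impossible in the active region.
So the transistor is saturated. With V_CE = 0.2 V, I_C = (V_CC − 0.2)/R_C = 9.4/0.68 = 13.8 mA.
Check: β·I_B = 19 mA > I_C = 13.8 mA, confirming saturation.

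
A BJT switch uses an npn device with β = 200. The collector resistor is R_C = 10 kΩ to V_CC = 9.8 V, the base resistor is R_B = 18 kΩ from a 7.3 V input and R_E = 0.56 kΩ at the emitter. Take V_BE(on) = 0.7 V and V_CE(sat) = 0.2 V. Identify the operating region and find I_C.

saturation; I_C ≈ 0.89 mA

Assume active: I_B = (7.3 − 0.7)/(18 + 201×0.56) = 0.0506 mA, I_C = β·I_B = 10.1 mA.
Then V_CE = 9.8 − 10.1×10 − 10.2×0.56 = -97 V < 0.2 V — the active assumption fails.
Re-solve with V_CE = 0.2 V. KCL at the emitter: V_E/R_E = (V_BB−0.7−V_E)/R_B + (V_CC−0.2−V_E)/R_C, giving V_E = 0.683 V.
I_C = (V_CC − 0.2 − V_E)/R_C = (9.6 − 0.683)/10 = 0.892 mA.
Check: I_B = (6.6 − 0.683)/18 = 0.329 mA, and β·I_B = 65.7 mA > I_C, confirming saturation.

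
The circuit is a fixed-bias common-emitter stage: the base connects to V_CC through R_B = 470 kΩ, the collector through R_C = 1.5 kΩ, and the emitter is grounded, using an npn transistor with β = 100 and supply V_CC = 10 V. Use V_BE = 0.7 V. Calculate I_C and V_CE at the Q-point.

Base loop: V_CC = I_B·R_B + V_BE, so I_B = (10 − 0.7)/470 kΩ = 0.0198 mA.
In the active region I_C = β·I_B = 100 × 0.0198 = 1.98 mA.
Collector loop: V_CE = V_CC − I_C·R_C = 10 − 1.98×1.5 = 7.03 V.
Since V_CE = 7.03 V > V_CE(sat) ≈ 0.2 V, the transistor is in the active region as assumed.

I_C ≈ 2 mA, V_CE ≈ 7 V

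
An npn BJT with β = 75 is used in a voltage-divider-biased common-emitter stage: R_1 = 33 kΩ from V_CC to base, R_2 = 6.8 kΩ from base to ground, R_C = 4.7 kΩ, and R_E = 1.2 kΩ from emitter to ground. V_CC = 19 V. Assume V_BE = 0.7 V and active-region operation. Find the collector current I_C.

I_C ≈ 2 mA

Thevenize the base divider: V_Th = V_CC·R_2/(R_1+R_2) = 19×6.8/39.8 = 3.25 V, R_Th = R_1‖R_2 = 5.64 kΩ.
Base-emitter loop: V_Th = I_B·R_Th + V_BE + (β+1)I_B·R_E, so I_B = (3.25 − 0.7) / (5.64 + 76×1.2) = 0.0263 mA.
I_C = β·I_B = 75×0.0263 = 1.97 mA, and I_E = (β+1)I_B = 2 mA.
V_CE = V_CC − I_C·R_C − I_E·R_E = 19 − 1.97×4.7 − 2×1.2 = 7.33 V.
V_CE = 7.33 V > 0.2 V confirms active-region operation.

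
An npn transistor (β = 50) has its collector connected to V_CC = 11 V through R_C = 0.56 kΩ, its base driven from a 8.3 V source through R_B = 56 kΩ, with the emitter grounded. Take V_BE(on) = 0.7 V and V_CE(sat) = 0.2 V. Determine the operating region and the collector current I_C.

Assume active. Base-emitter loop: I_B = (V_BB − V_BE)/R_B = (8.3 − 0.7)/56 = 0.136 mA.
I_C = β·I_B = 50×0.136 = 6.79 mA.
V_CE = V_CC − I_C·R_C = 11 − 6.79×0.56 = 7.2 V > V_CE(sat), so the active-region assumption holds.

active; I_C ≈ 6.8 mA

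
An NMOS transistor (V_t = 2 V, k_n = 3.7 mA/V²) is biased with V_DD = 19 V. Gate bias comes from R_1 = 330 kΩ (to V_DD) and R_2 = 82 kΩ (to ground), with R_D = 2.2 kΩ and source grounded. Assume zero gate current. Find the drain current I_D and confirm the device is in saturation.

I_D ≈ 5.9 mA

V_G = V_DD·R_2/(R_1+R_2) = 19×82/412 = 3.78 V. With the source grounded, V_GS = V_G = 3.78 V.
Assume saturation: I_D = (k_n/2)(V_GS − V_t)² = (3.7/2)×(3.78 − 2)² = 1.85×1.78² = 5.87 mA.
V_DS = V_DD − I_D·R_D = 19 − 5.87×2.2 = 6.08 V.
Saturation requires V_DS ≥ V_GS − V_t = 1.78 V; 6.08 ≥ 1.78 ✓.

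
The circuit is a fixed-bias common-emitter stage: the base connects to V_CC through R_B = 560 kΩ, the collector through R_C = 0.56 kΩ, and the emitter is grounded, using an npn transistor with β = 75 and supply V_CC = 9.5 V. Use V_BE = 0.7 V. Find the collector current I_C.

Base loop: V_CC = I_B·R_B + V_BE, so I_B = (9.5 − 0.7)/560 kΩ = 0.0157 mA.
In the active region I_C = β·I_B = 75 × 0.0157 = 1.18 mA.
Collector loop: V_CE = V_CC − I_C·R_C = 9.5 − 1.18×0.56 = 8.84 V.
Since V_CE = 8.84 V > V_CE(sat) ≈ 0.2 V, the transistor is in the active region as assumed.

I_C ≈ 1.2 mA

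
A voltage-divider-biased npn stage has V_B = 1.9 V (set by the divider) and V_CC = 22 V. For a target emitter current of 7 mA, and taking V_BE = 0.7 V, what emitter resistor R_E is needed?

R_E ≈ 0.17 kΩ

V_E = V_B − V_BE = 1.9 − 0.7 = 1.2 V.
R_E = V_E / I_E = 1.2 / 7 = 0.171 kΩ.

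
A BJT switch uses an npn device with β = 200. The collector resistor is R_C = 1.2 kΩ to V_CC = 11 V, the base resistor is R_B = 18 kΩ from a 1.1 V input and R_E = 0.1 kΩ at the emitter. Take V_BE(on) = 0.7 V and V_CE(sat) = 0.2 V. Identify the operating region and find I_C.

Assume active. Base-emitter loop: I_B = (V_BB − V_BE)/(R_B + (β+1)R_E) = (1.1 − 0.7)/(18 + 201×0.1) = 0.0105 mA.
I_C = β·I_B = 200×0.0105 = 2.1 mA.
V_CE = V_CC − I_C·R_C − I_E·R_E = 11 − 2.1×1.2 − 2.11×0.1 = 8.27 V > V_CE(sat), so the active-region assumption holds.

active; I_C ≈ 2.1 mA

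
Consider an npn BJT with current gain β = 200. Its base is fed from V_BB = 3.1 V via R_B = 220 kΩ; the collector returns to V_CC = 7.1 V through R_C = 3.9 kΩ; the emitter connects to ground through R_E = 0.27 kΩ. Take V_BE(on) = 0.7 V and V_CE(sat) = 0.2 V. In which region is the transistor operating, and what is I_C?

Assume active: I_B = (3.1 − 0.7)/(220 + 201×0.27) = 0.00875 mA, I_C = β·I_B = 1.75 mA.
Then V_CE = 7.1 − 1.75×3.9 − 1.76×0.27 = -0.2 V < 0.2 V — the active assumption fails.
Re-solve with V_CE = 0.2 V. KCL at the emitter: V_E/R_E = (V_BB−0.7−V_E)/R_B + (V_CC−0.2−V_E)/R_C, giving V_E = 0.449 V.
I_C = (V_CC − 0.2 − V_E)/R_C = (6.9 − 0.449)/3.9 = 1.65 mA.
Check: I_B = (2.4 − 0.449)/220 = 0.00887 mA, and β·I_B = 1.77 mA > I_C, confirming saturation.

saturation; I_C ≈ 1.7 mA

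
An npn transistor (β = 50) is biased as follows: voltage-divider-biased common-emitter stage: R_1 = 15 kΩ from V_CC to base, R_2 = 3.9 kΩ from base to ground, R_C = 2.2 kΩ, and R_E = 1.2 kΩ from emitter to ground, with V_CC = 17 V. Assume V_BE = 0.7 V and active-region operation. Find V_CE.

V_CE ≈ 9.5 V

Thevenize the base divider: V_Th = V_CC·R_2/(R_1+R_2) = 17×3.9/18.9 = 3.51 V, R_Th = R_1‖R_2 = 3.1 kΩ.
Base-emitter loop: V_Th = I_B·R_Th + V_BE + (β+1)I_B·R_E, so I_B = (3.51 − 0.7) / (3.1 + 51×1.2) = 0.0437 mA.
I_C = β·I_B = 50×0.0437 = 2.18 mA, and I_E = (β+1)I_B = 2.23 mA.
V_CE = V_CC − I_C·R_C − I_E·R_E = 17 − 2.18×2.2 − 2.23×1.2 = 9.52 V.
V_CE = 9.52 V > 0.2 V confirms active-region operation.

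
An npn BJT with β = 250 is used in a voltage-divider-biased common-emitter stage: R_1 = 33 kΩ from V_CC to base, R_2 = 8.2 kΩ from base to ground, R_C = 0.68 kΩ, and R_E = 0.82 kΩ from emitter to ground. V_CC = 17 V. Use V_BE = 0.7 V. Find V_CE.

Thevenize the base divider: V_Th = V_CC·R_2/(R_1+R_2) = 17×8.2/41.2 = 3.38 V, R_Th = R_1‖R_2 = 6.57 kΩ.
Base-emitter loop: V_Th = I_B·R_Th + V_BE + (β+1)I_B·R_E, so I_B = (3.38 − 0.7) / (6.57 + 251×0.82) = 0.0126 mA.
I_C = β·I_B = 250×0.0126 = 3.16 mA, and I_E = (β+1)I_B = 3.17 mA.
V_CE = V_CC − I_C·R_C − I_E·R_E = 17 − 3.16×0.68 − 3.17×0.82 = 12.3 V.
V_CE = 12.3 V > 0.2 V confirms active-region operation.

V_CE ≈ 12 V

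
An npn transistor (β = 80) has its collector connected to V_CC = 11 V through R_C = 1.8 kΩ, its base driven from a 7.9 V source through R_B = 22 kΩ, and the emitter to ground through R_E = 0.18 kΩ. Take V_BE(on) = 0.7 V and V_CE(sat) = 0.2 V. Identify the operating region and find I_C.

Assume active: I_B = (7.9 − 0.7)/(22 + 81×0.18) = 0.197 mA, I_C = β·I_B = 15.7 mA.
Then V_CE = 11 − 15.7×1.8 − 15.9×0.18 = -20.2 V < 0.2 V — the active assumption fails.
Re-solve with V_CE = 0.2 V. KCL at the emitter: V_E/R_E = (V_BB−0.7−V_E)/R_B + (V_CC−0.2−V_E)/R_C, giving V_E = 1.03 V.
I_C = (V_CC − 0.2 − V_E)/R_C = (10.8 − 1.03)/1.8 = 5.43 mA.
Check: I_B = (7.2 − 1.03)/22 = 0.281 mA, and β·I_B = 22.4 mA > I_C, confirming saturation.

saturation; I_C ≈ 5.4 mA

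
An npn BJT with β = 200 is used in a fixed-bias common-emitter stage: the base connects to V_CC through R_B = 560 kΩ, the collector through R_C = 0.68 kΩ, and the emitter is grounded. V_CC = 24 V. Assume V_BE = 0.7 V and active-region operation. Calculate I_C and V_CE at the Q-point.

I_C ≈ 8.3 mA, V_CE ≈ 18 V

Base loop: V_CC = I_B·R_B + V_BE, so I_B = (24 − 0.7)/560 kΩ = 0.0416 mA.
In the active region I_C = β·I_B = 200 × 0.0416 = 8.32 mA.
Collector loop: V_CE = V_CC − I_C·R_C = 24 − 8.32×0.68 = 18.3 V.
Since V_CE = 18.3 V > V_CE(sat) ≈ 0.2 V, the transistor is in the active region as assumed.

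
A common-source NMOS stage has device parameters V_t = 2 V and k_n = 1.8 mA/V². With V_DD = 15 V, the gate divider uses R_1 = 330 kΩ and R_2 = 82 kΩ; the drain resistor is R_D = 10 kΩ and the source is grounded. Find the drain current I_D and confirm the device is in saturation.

I_D ≈ 0.87 mA

V_G = V_DD·R_2/(R_1+R_2) = 15×82/412 = 2.99 V. With the source grounded, V_GS = V_G = 2.99 V.
Assume saturation: I_D = (k_n/2)(V_GS − V_t)² = (1.8/2)×(2.99 − 2)² = 0.9×0.985² = 0.874 mA.
V_DS = V_DD − I_D·R_D = 15 − 0.874×10 = 6.26 V.
Saturation requires V_DS ≥ V_GS − V_t = 0.985 V; 6.26 ≥ 0.985 ✓.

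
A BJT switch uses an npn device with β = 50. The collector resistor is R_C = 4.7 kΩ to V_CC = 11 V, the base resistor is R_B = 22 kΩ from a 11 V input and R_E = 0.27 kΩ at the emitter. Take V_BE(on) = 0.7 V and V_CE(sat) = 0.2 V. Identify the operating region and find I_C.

Assume active: I_B = (11 − 0.7)/(22 + 51×0.27) = 0.288 mA, I_C = β·I_B = 14.4 mA.
Then V_CE = 11 − 14.4×4.7 − 14.7×0.27 = -60.6 V < 0.2 V — the active assumption fails.
Re-solve with V_CE = 0.2 V. KCL at the emitter: V_E/R_E = (V_BB−0.7−V_E)/R_B + (V_CC−0.2−V_E)/R_C, giving V_E = 0.698 V.
I_C = (V_CC − 0.2 − V_E)/R_C = (10.8 − 0.698)/4.7 = 2.15 mA.
Check: I_B = (10.3 − 0.698)/22 = 0.436 mA, and β·I_B = 21.8 mA > I_C, confirming saturation.

saturation; I_C ≈ 2.1 mA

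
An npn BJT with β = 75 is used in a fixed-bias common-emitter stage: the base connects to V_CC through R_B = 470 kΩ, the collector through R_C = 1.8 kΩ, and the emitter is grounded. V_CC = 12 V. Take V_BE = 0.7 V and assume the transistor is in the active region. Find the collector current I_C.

I_C ≈ 1.8 mA

Base loop: V_CC = I_B·R_B + V_BE, so I_B = (12 − 0.7)/470 kΩ = 0.024 mA.
In the active region I_C = β·I_B = 75 × 0.024 = 1.8 mA.
Collector loop: V_CE = V_CC − I_C·R_C = 12 − 1.8×1.8 = 8.75 V.
Since V_CE = 8.75 V > V_CE(sat) ≈ 0.2 V, the transistor is in the active region as assumed.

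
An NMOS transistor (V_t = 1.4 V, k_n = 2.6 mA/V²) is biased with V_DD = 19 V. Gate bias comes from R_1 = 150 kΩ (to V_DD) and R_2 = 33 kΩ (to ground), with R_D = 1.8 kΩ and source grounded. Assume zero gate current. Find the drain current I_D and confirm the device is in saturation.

V_G = V_DD·R_2/(R_1+R_2) = 19×33/183 = 3.43 V. With the source grounded, V_GS = V_G = 3.43 V.
Assume saturation: I_D = (k_n/2)(V_GS − V_t)² = (2.6/2)×(3.43 − 1.4)² = 1.3×2.03² = 5.34 mA.
V_DS = V_DD − I_D·R_D = 19 − 5.34×1.8 = 9.39 V.
Saturation requires V_DS ≥ V_GS − V_t = 2.03 V; 9.39 ≥ 2.03 ✓.

I_D ≈ 5.3 mA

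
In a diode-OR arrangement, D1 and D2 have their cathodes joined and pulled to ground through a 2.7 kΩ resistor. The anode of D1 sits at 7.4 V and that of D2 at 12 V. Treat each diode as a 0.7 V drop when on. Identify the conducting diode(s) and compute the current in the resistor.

Only D2 conducts; I_R ≈ 4.2 mA

Assume both conduct. Then node N would need to be at both 7.4−0.7 = 6.7 V and 12−0.7 = 11.3 V, which is impossible.
Assume only D2 conducts: V_N = 12 − 0.7 = 11.3 V, so I_R = 11.3/2.7 = 4.19 mA.
Check D1: its anode-to-cathode voltage is 7.4 − 11.3 = -3.9 V < 0.7 V, so it is off. The assumption is consistent.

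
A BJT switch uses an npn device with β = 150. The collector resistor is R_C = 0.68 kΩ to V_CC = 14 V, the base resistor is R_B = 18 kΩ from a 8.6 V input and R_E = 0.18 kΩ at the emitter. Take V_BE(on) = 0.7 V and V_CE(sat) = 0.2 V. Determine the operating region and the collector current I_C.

Assume active: I_B = (8.6 − 0.7)/(18 + 151×0.18) = 0.175 mA, I_C = β·I_B = 26.2 mA.
Then V_CE = 14 − 26.2×0.68 − 26.4×0.18 = -8.59 V < 0.2 V — the active assumption fails.
Re-solve with V_CE = 0.2 V. KCL at the emitter: V_E/R_E = (V_BB−0.7−V_E)/R_B + (V_CC−0.2−V_E)/R_C, giving V_E = 2.93 V.
I_C = (V_CC − 0.2 − V_E)/R_C = (13.8 − 2.93)/0.68 = 16 mA.
Check: I_B = (7.9 − 2.93)/18 = 0.276 mA, and β·I_B = 41.4 mA > I_C, confirming saturation.

saturation; I_C ≈ 16 mA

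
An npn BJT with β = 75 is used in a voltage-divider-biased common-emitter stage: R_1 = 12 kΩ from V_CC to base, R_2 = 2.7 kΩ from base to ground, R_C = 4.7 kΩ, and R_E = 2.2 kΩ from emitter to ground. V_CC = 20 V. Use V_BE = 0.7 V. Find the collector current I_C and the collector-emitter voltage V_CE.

Thevenize the base divider: V_Th = V_CC·R_2/(R_1+R_2) = 20×2.7/14.7 = 3.67 V, R_Th = R_1‖R_2 = 2.2 kΩ.
Base-emitter loop: V_Th = I_B·R_Th + V_BE + (β+1)I_B·R_E, so I_B = (3.67 − 0.7) / (2.2 + 76×2.2) = 0.0176 mA.
I_C = β·I_B = 75×0.0176 = 1.32 mA, and I_E = (β+1)I_B = 1.33 mA.
V_CE = V_CC − I_C·R_C − I_E·R_E = 20 − 1.32×4.7 − 1.33×2.2 = 10.9 V.
V_CE = 10.9 V > 0.2 V confirms active-region operation.

I_C ≈ 1.3 mA, V_CE ≈ 11 V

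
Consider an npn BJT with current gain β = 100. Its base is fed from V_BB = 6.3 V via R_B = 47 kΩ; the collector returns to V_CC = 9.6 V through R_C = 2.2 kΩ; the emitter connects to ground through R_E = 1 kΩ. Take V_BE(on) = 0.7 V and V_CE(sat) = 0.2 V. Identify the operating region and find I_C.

Assume active: I_B = (6.3 − 0.7)/(47 + 101×1) = 0.0378 mA, I_C = β·I_B = 3.78 mA.
Then V_CE = 9.6 − 3.78×2.2 − 3.82×1 = -2.55 V < 0.2 V — the active assumption fails.
Re-solve with V_CE = 0.2 V. KCL at the emitter: V_E/R_E = (V_BB−0.7−V_E)/R_B + (V_CC−0.2−V_E)/R_C, giving V_E = 2.98 V.
I_C = (V_CC − 0.2 − V_E)/R_C = (9.4 − 2.98)/2.2 = 2.92 mA.
Check: I_B = (5.6 − 2.98)/47 = 0.0558 mA, and β·I_B = 5.58 mA > I_C, confirming saturation.

saturation; I_C ≈ 2.9 mA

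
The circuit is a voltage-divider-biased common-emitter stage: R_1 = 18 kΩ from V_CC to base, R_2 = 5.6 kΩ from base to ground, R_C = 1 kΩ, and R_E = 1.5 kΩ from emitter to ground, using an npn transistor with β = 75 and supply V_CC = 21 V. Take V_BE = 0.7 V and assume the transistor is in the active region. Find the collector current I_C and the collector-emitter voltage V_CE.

Thevenize the base divider: V_Th = V_CC·R_2/(R_1+R_2) = 21×5.6/23.6 = 4.98 V, R_Th = R_1‖R_2 = 4.27 kΩ.
Base-emitter loop: V_Th = I_B·R_Th + V_BE + (β+1)I_B·R_E, so I_B = (4.98 − 0.7) / (4.27 + 76×1.5) = 0.0362 mA.
I_C = β·I_B = 75×0.0362 = 2.72 mA, and I_E = (β+1)I_B = 2.75 mA.
V_CE = V_CC − I_C·R_C − I_E·R_E = 21 − 2.72×1 − 2.75×1.5 = 14.2 V.
V_CE = 14.2 V > 0.2 V confirms active-region operation.

I_C ≈ 2.7 mA, V_CE ≈ 14 V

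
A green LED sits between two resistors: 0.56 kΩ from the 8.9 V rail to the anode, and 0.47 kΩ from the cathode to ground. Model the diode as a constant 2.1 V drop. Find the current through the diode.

The two resistors are in series with the diode, so KVL gives 8.9 = I·0.56 + 2.1 + I·0.47.
I = (8.9 − 2.1) / (0.56 + 0.47) kΩ = 6.8 / 1.03 = 6.6 mA.

I ≈ 6.6 mA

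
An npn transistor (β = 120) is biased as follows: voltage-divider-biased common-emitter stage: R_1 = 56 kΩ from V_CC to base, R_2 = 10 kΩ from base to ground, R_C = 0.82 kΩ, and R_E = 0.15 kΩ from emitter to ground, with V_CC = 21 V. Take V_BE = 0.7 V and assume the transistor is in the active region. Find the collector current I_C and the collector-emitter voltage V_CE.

I_C ≈ 11 mA, V_CE ≈ 10 V

Thevenize the base divider: V_Th = V_CC·R_2/(R_1+R_2) = 21×10/66 = 3.18 V, R_Th = R_1‖R_2 = 8.48 kΩ.
Base-emitter loop: V_Th = I_B·R_Th + V_BE + (β+1)I_B·R_E, so I_B = (3.18 − 0.7) / (8.48 + 121×0.15) = 0.0932 mA.
I_C = β·I_B = 120×0.0932 = 11.2 mA, and I_E = (β+1)I_B = 11.3 mA.
V_CE = V_CC − I_C·R_C − I_E·R_E = 21 − 11.2×0.82 − 11.3×0.15 = 10.1 V.
V_CE = 10.1 V > 0.2 V confirms active-region operation.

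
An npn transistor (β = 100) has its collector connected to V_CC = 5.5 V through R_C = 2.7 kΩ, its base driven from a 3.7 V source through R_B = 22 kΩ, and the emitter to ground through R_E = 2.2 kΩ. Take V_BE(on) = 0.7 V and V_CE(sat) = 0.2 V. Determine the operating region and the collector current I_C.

saturation; I_C ≈ 1.1 mA

Assume active: I_B = (3.7 − 0.7)/(22 + 101×2.2) = 0.0123 mA, I_C = β·I_B = 1.23 mA.
Then V_CE = 5.5 − 1.23×2.7 − 1.24×2.2 = -0.547 V < 0.2 V — the active assumption fails.
Re-solve with V_CE = 0.2 V. KCL at the emitter: V_E/R_E = (V_BB−0.7−V_E)/R_B + (V_CC−0.2−V_E)/R_C, giving V_E = 2.41 V.
I_C = (V_CC − 0.2 − V_E)/R_C = (5.3 − 2.41)/2.7 = 1.07 mA.
Check: I_B = (3 − 2.41)/22 = 0.0267 mA, and β·I_B = 2.67 mA > I_C, confirming saturation.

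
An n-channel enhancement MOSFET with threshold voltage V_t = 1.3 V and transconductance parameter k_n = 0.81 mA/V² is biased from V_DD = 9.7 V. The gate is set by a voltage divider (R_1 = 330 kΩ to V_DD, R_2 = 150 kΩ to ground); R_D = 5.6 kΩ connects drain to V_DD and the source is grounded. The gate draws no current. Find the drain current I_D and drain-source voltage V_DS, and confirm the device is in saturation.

I_D ≈ 1.2 mA, V_DS ≈ 2.9 V

V_G = V_DD·R_2/(R_1+R_2) = 9.7×150/480 = 3.03 V. With the source grounded, V_GS = V_G = 3.03 V.
Assume saturation: I_D = (k_n/2)(V_GS − V_t)² = (0.81/2)×(3.03 − 1.3)² = 0.405×1.73² = 1.21 mA.
V_DS = V_DD − I_D·R_D = 9.7 − 1.21×5.6 = 2.9 V.
Saturation requires V_DS ≥ V_GS − V_t = 1.73 V; 2.9 ≥ 1.73 ✓.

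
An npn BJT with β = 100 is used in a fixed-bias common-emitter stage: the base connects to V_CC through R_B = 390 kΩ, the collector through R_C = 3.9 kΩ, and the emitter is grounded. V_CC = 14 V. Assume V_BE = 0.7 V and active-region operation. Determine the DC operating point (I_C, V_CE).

Base loop: V_CC = I_B·R_B + V_BE, so I_B = (14 − 0.7)/390 kΩ = 0.0341 mA.
In the active region I_C = β·I_B = 100 × 0.0341 = 3.41 mA.
Collector loop: V_CE = V_CC − I_C·R_C = 14 − 3.41×3.9 = 0.7 V.
Since V_CE = 0.7 V > V_CE(sat) ≈ 0.2 V, the transistor is in the active region as assumed.

I_C ≈ 3.4 mA, V_CE ≈ 0.7 V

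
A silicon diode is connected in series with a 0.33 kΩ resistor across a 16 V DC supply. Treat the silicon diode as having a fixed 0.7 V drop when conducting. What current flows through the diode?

I ≈ 46 mA

KVL around the loop: 16 = V_D + I·R = 0.7 + I × 0.33 kΩ.
So I = (16 − 0.7) / 0.33 kΩ = 15.3 / 0.33 = 46.4 mA.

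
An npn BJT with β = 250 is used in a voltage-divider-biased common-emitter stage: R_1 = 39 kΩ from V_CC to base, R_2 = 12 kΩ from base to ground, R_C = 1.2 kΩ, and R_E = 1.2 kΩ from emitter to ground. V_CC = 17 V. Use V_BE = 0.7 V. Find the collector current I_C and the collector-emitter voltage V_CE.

Thevenize the base divider: V_Th = V_CC·R_2/(R_1+R_2) = 17×12/51 = 4 V, R_Th = R_1‖R_2 = 9.18 kΩ.
Base-emitter loop: V_Th = I_B·R_Th + V_BE + (β+1)I_B·R_E, so I_B = (4 − 0.7) / (9.18 + 251×1.2) = 0.0106 mA.
I_C = β·I_B = 250×0.0106 = 2.66 mA, and I_E = (β+1)I_B = 2.67 mA.
V_CE = V_CC − I_C·R_C − I_E·R_E = 17 − 2.66×1.2 − 2.67×1.2 = 10.6 V.
V_CE = 10.6 V > 0.2 V confirms active-region operation.

I_C ≈ 2.7 mA, V_CE ≈ 11 V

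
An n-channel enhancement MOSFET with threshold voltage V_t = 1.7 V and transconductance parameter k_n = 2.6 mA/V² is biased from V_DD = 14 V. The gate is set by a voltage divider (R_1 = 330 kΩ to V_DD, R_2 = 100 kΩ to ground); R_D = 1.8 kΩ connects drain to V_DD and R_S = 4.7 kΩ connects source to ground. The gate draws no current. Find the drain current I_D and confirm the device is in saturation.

V_G = V_DD·R_2/(R_1+R_2) = 14×100/430 = 3.26 V.
Assume saturation: I_D = (k_n/2)(V_GS − V_t)² with V_GS = V_G − I_D·R_S = 3.26 − 4.7·I_D.
Substituting gives 28.7·I_D² − 20·I_D + 3.15 = 0, with roots I_D = 0.24 or 0.457 mA.
The root I_D = 0.457 mA gives V_GS = 1.11 V ≤ V_t, so take I_D = 0.24 mA.
Then V_GS = 2.13 V and V_DS = V_DD − I_D(R_D+R_S) = 14 − 0.24×6.5 = 12.4 V.
Saturation requires V_DS ≥ V_GS − V_t = 0.429 V; 12.4 ≥ 0.429 ✓.

I_D ≈ 0.24 mA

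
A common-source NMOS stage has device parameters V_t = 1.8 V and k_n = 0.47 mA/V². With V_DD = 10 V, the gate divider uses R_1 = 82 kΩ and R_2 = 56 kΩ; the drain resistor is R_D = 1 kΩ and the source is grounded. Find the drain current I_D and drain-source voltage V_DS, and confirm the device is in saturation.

I_D ≈ 1.2 mA, V_DS ≈ 8.8 V

V_G = V_DD·R_2/(R_1+R_2) = 10×56/138 = 4.06 V. With the source grounded, V_GS = V_G = 4.06 V.
Assume saturation: I_D = (k_n/2)(V_GS − V_t)² = (0.47/2)×(4.06 − 1.8)² = 0.235×2.26² = 1.2 mA.
V_DS = V_DD − I_D·R_D = 10 − 1.2×1 = 8.8 V.
Saturation requires V_DS ≥ V_GS − V_t = 2.26 V; 8.8 ≥ 2.26 ✓.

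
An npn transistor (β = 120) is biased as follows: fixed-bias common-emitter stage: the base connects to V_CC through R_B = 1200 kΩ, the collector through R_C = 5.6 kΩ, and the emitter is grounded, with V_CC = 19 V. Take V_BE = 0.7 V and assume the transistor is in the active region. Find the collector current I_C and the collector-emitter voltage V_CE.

Base loop: V_CC = I_B·R_B + V_BE, so I_B = (19 − 0.7)/1200 kΩ = 0.0153 mA.
In the active region I_C = β·I_B = 120 × 0.0153 = 1.83 mA.
Collector loop: V_CE = V_CC − I_C·R_C = 19 − 1.83×5.6 = 8.75 V.
Since V_CE = 8.75 V > V_CE(sat) ≈ 0.2 V, the transistor is in the active region as assumed.

I_C ≈ 1.8 mA, V_CE ≈ 8.8 V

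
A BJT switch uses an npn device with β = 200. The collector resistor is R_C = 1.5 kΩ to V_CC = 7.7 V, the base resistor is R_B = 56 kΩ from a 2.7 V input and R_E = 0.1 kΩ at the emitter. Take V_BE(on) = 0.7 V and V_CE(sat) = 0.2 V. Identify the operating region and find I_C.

saturation; I_C ≈ 4.7 mA

Assume active: I_B = (2.7 − 0.7)/(56 + 201×0.1) = 0.0263 mA, I_C = β·I_B = 5.26 mA.
Then V_CE = 7.7 − 5.26×1.5 − 5.28×0.1 = -0.713 V < 0.2 V — the active assumption fails.
Re-solve with V_CE = 0.2 V. KCL at the emitter: V_E/R_E = (V_BB−0.7−V_E)/R_B + (V_CC−0.2−V_E)/R_C, giving V_E = 0.471 V.
I_C = (V_CC − 0.2 − V_E)/R_C = (7.5 − 0.471)/1.5 = 4.69 mA.
Check: I_B = (2 − 0.471)/56 = 0.0273 mA, and β·I_B = 5.46 mA > I_C, confirming saturation.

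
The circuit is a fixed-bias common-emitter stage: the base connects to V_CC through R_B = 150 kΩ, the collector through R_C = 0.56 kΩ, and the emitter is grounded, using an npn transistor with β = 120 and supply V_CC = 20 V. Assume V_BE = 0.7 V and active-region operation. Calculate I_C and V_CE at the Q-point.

I_C ≈ 15 mA, V_CE ≈ 11 V

Base loop: V_CC = I_B·R_B + V_BE, so I_B = (20 − 0.7)/150 kΩ = 0.129 mA.
In the active region I_C = β·I_B = 120 × 0.129 = 15.4 mA.
Collector loop: V_CE = V_CC − I_C·R_C = 20 − 15.4×0.56 = 11.4 V.
Since V_CE = 11.4 V > V_CE(sat) ≈ 0.2 V, the transistor is in the active region as assumed.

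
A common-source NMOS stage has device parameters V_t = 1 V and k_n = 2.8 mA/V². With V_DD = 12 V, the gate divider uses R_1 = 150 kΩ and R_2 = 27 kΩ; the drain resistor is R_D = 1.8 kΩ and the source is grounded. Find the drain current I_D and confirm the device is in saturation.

I_D ≈ 0.97 mA

V_G = V_DD·R_2/(R_1+R_2) = 12×27/177 = 1.83 V. With the source grounded, V_GS = V_G = 1.83 V.
Assume saturation: I_D = (k_n/2)(V_GS − V_t)² = (2.8/2)×(1.83 − 1)² = 1.4×0.831² = 0.966 mA.
V_DS = V_DD − I_D·R_D = 12 − 0.966×1.8 = 10.3 V.
Saturation requires V_DS ≥ V_GS − V_t = 0.831 V; 10.3 ≥ 0.831 ✓.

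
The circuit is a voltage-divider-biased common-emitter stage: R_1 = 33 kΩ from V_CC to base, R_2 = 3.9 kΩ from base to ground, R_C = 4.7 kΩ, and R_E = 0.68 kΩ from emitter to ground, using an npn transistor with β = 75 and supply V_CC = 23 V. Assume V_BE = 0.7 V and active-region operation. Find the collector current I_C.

I_C ≈ 2.4 mA

Thevenize the base divider: V_Th = V_CC·R_2/(R_1+R_2) = 23×3.9/36.9 = 2.43 V, R_Th = R_1‖R_2 = 3.49 kΩ.
Base-emitter loop: V_Th = I_B·R_Th + V_BE + (β+1)I_B·R_E, so I_B = (2.43 − 0.7) / (3.49 + 76×0.68) = 0.0314 mA.
I_C = β·I_B = 75×0.0314 = 2.35 mA, and I_E = (β+1)I_B = 2.38 mA.
V_CE = V_CC − I_C·R_C − I_E·R_E = 23 − 2.35×4.7 − 2.38×0.68 = 10.3 V.
V_CE = 10.3 V > 0.2 V confirms active-region operation.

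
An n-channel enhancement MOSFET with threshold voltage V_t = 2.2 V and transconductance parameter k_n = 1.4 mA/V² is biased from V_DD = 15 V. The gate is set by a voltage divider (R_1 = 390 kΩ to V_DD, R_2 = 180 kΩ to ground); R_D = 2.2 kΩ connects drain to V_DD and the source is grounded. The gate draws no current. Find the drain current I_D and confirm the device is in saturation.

V_G = V_DD·R_2/(R_1+R_2) = 15×180/570 = 4.74 V. With the source grounded, V_GS = V_G = 4.74 V.
Assume saturation: I_D = (k_n/2)(V_GS − V_t)² = (1.4/2)×(4.74 − 2.2)² = 0.7×2.54² = 4.5 mA.
V_DS = V_DD − I_D·R_D = 15 − 4.5×2.2 = 5.09 V.
Saturation requires V_DS ≥ V_GS − V_t = 2.54 V; 5.09 ≥ 2.54 ✓.

I_D ≈ 4.5 mA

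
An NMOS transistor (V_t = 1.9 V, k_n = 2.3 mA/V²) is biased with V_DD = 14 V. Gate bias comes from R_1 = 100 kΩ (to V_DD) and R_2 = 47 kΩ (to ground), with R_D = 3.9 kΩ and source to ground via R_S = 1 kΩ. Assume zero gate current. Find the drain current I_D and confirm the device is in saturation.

V_G = V_DD·R_2/(R_1+R_2) = 14×47/147 = 4.48 V.
Assume saturation: I_D = (k_n/2)(V_GS − V_t)² with V_GS = V_G − I_D·R_S = 4.48 − 1·I_D.
Substituting gives 1.15·I_D² − 6.93·I_D + 7.63 = 0, with roots I_D = 1.45 or 4.57 mA.
The root I_D = 4.57 mA gives V_GS = -0.0934 V ≤ V_t, so take I_D = 1.45 mA.
Then V_GS = 3.02 V and V_DS = V_DD − I_D(R_D+R_S) = 14 − 1.45×4.9 = 6.88 V.
Saturation requires V_DS ≥ V_GS − V_t = 1.12 V; 6.88 ≥ 1.12 ✓.

I_D ≈ 1.5 mA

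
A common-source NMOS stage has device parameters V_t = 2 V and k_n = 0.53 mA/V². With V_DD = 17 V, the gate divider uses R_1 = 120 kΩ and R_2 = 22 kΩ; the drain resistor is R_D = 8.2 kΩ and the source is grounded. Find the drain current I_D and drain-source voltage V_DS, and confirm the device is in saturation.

V_G = V_DD·R_2/(R_1+R_2) = 17×22/142 = 2.63 V. With the source grounded, V_GS = V_G = 2.63 V.
Assume saturation: I_D = (k_n/2)(V_GS − V_t)² = (0.53/2)×(2.63 − 2)² = 0.265×0.634² = 0.106 mA.
V_DS = V_DD − I_D·R_D = 17 − 0.106×8.2 = 16.1 V.
Saturation requires V_DS ≥ V_GS − V_t = 0.634 V; 16.1 ≥ 0.634 ✓.

I_D ≈ 0.11 mA, V_DS ≈ 16 V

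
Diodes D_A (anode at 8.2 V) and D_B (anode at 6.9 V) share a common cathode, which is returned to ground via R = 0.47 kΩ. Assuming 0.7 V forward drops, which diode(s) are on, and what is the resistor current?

Assume both conduct. Then node N would need to be at both 8.2−0.7 = 7.5 V and 6.9−0.7 = 6.2 V, which is impossible.
Assume only D_A conducts: V_N = 8.2 − 0.7 = 7.5 V, so I_R = 7.5/0.47 = 16 mA.
Check D_B: its anode-to-cathode voltage is 6.9 − 7.5 = -0.6 V < 0.7 V, so it is off. The assumption is consistent.

Only D_A conducts; I_R ≈ 16 mA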